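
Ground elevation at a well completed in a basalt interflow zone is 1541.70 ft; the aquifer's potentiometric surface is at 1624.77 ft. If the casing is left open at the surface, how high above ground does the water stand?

≈ 83.07 ft above ground

Water rises to the potentiometric surface, so the rise above ground = 1624.77 − 1541.70 = 83.07 ft.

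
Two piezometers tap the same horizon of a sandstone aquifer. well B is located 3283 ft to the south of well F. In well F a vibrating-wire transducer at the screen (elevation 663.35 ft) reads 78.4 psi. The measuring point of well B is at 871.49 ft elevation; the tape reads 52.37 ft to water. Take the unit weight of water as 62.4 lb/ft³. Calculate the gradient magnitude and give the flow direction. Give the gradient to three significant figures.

i ≈ 0.00766; groundwater flows toward the south

Pressure head at well F: ψ = 144·P/γ = 144 × 78.4 / 62.4 = 180.92 ft.
Total head at well F: h = z + ψ = 663.35 + 180.92 = 844.27 ft.
Total head at well B: h = 871.49 − 52.37 = 819.12 ft.
Head difference: h(well F) − h(well B) = 844.27 − 819.12 = 25.15 ft.
Hydraulic gradient: i = |Δh| / L = 25.15 / 3283 = 0.00766.
Flow is from higher to lower head: from well F toward well B, i.e. toward the south.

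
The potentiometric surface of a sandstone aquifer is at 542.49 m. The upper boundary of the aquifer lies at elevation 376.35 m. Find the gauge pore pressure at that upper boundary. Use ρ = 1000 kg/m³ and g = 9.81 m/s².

Pressure head at the aquifer top: ψ = h − z = 542.49 − 376.35 = 166.14 m.
P = ρgψ = 1000 × 9.81 × 166.14 = 1629833 Pa ≈ 1630 kPa.

P ≈ 1630 kPa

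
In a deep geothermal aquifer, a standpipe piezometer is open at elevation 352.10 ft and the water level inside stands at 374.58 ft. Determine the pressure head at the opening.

Total head h = 374.58 ft (the water-surface elevation in the piezometer).
Pressure head ψ = h − z = 374.58 − 352.10 = 22.48 ft.

ψ ≈ 22.48 ft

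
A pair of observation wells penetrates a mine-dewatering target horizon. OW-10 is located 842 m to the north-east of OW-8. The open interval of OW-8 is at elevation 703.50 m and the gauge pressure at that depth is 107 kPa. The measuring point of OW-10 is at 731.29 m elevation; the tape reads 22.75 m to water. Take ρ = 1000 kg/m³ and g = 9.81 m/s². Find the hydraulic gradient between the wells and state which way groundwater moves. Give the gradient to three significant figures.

i ≈ 0.00697; groundwater flows toward the north-east

Pressure head at OW-8: ψ = P/(ρg) = 107×1000 / (1000 × 9.81) = 10.91 m.
Total head at OW-8: h = z + ψ = 703.50 + 10.91 = 714.41 m.
Total head at OW-10: h = 731.29 − 22.75 = 708.54 m.
Head difference: h(OW-8) − h(OW-10) = 714.41 − 708.54 = 5.87 m.
Hydraulic gradient: i = |Δh| / L = 5.87 / 842 = 0.00697.
Flow is from higher to lower head: from OW-8 toward OW-10, i.e. toward the north-east.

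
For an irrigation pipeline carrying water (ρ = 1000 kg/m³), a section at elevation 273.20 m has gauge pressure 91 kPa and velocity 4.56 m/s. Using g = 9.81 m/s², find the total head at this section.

h ≈ 283.54 m

Pressure head ψ = P/(ρg) = 91×1000 / (1000 × 9.81) = 9.28 m.
Velocity head = v²/(2g) = 4.56² / (2 × 9.81) = 1.060 m.
h = z + ψ + v²/(2g) = 273.20 + 9.28 + 1.060 = 283.54 m.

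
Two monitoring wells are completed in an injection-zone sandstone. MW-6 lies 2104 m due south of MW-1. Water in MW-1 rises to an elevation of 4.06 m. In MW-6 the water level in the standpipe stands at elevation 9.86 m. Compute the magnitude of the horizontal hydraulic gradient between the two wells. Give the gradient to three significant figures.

Total head at MW-1: h = 4.06 m (water level in the piezometer is the total head).
Total head at MW-6: h = 9.86 m (water level in the piezometer is the total head).
Head difference: h(MW-1) − h(MW-6) = 4.06 − 9.86 = -5.80 m.
Hydraulic gradient: i = |Δh| / L = 5.80 / 2104 = 0.00276.

i ≈ 0.00276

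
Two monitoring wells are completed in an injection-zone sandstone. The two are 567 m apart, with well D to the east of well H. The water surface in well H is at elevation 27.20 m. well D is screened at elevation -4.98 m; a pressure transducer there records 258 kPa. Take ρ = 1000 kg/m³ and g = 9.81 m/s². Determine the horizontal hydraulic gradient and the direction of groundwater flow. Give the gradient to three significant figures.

i ≈ 0.0104; groundwater flows toward the east

Total head at well H: h = 27.20 m (water level in the piezometer is the total head).
Pressure head at well D: ψ = P/(ρg) = 258×1000 / (1000 × 9.81) = 26.30 m.
Total head at well D: h = z + ψ = -4.98 + 26.30 = 21.32 m.
Head difference: h(well H) − h(well D) = 27.20 − 21.32 = 5.88 m.
Hydraulic gradient: i = |Δh| / L = 5.88 / 567 = 0.0104.
Flow is from higher to lower head: from well H toward well D, i.e. toward the east.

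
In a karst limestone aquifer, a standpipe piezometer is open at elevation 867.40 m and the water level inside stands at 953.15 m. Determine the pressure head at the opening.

Total head h = 953.15 m (the water-surface elevation in the piezometer).
Pressure head ψ = h − z = 953.15 − 867.40 = 85.75 m.

ψ ≈ 85.75 m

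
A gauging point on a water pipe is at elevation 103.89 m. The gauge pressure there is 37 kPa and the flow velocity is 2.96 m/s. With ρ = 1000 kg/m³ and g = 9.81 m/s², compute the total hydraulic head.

h ≈ 108.11 m

Pressure head ψ = P/(ρg) = 37×1000 / (1000 × 9.81) = 3.77 m.
Velocity head = v²/(2g) = 2.96² / (2 × 9.81) = 0.447 m.
h = z + ψ + v²/(2g) = 103.89 + 3.77 + 0.447 = 108.11 m.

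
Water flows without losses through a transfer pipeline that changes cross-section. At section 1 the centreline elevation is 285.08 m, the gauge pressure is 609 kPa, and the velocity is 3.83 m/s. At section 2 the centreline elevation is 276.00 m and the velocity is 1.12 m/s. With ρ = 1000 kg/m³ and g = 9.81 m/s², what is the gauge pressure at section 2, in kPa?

Pressure head at 1: ψ₁ = P₁/(ρg) = 609×1000 / (1000 × 9.81) = 62.08 m.
Velocity heads: v₁²/2g = 3.83²/19.62 = 0.748 m; v₂²/2g = 1.12²/19.62 = 0.064 m.
Total head H = z₁ + ψ₁ + v₁²/2g = 285.08 + 62.08 + 0.748 = 347.91 m.
ψ₂ = H − z₂ − v₂²/2g = 347.91 − 276.00 − 0.064 = 71.85 m.
P₂ = ρgψ₂ = 1000 × 9.81 × 71.85 ≈ 705 kPa.

P₂ ≈ 705 kPa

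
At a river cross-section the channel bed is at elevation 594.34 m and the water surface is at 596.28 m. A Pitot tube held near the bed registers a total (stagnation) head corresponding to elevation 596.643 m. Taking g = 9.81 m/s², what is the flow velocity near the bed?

v ≈ 2.67 m/s

Near the bed, under hydrostatic conditions, the piezometric head (z + ψ) equals the free-surface elevation, 596.28 m.
Velocity head = total − piezometric = 596.643 − 596.28 = 0.363 m.
v = √(2g·h_v) = √(2 × 9.81 × 0.363) = 2.67 m/s.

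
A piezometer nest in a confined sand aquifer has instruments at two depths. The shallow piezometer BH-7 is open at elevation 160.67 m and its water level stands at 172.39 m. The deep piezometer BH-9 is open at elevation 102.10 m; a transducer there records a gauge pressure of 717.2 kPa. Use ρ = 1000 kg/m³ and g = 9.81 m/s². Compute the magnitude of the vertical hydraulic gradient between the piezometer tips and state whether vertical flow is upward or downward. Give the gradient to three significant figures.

|i_v| ≈ 0.0481; vertical flow is upward

Total head at BH-7: h = 172.39 m (water level in the standpipe).
Pressure head at BH-9: ψ = P/(ρg) = 717.2×1000 / (1000 × 9.81) = 73.11 m.
Total head at BH-9: h = z + ψ = 102.10 + 73.11 = 175.21 m.
Δh = h(BH-7) − h(BH-9) = 172.39 − 175.21 = -2.82 m.
Vertical separation Δz = 160.67 − 102.10 = 58.57 m.
|i_v| = |Δh| / Δz = 2.82 / 58.57 = 0.0481.
Head is higher in the deep piezometer, so vertical flow is upward (discharge condition).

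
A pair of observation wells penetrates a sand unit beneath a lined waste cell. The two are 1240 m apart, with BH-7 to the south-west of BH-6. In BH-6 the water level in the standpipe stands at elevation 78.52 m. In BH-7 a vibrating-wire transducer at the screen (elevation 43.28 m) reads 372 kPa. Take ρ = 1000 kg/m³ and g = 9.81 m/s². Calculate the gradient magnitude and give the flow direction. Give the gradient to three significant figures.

i ≈ 0.00216; groundwater flows toward the north-east

Total head at BH-6: h = 78.52 m (water level in the piezometer is the total head).
Pressure head at BH-7: ψ = P/(ρg) = 372×1000 / (1000 × 9.81) = 37.92 m.
Total head at BH-7: h = z + ψ = 43.28 + 37.92 = 81.20 m.
Head difference: h(BH-6) − h(BH-7) = 78.52 − 81.20 = -2.68 m.
Hydraulic gradient: i = |Δh| / L = 2.68 / 1240 = 0.00216.
Flow is from higher to lower head: from BH-7 toward BH-6, i.e. toward the north-east.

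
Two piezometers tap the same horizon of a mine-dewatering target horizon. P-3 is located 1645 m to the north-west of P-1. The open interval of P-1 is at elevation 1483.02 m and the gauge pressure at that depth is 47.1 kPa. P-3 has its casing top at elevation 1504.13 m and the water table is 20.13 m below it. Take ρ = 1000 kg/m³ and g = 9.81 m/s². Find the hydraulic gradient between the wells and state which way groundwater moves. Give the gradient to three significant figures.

Pressure head at P-1: ψ = P/(ρg) = 47.1×1000 / (1000 × 9.81) = 4.80 m.
Total head at P-1: h = z + ψ = 1483.02 + 4.80 = 1487.82 m.
Total head at P-3: h = 1504.13 − 20.13 = 1484.00 m.
Head difference: h(P-1) − h(P-3) = 1487.82 − 1484.00 = 3.82 m.
Hydraulic gradient: i = |Δh| / L = 3.82 / 1645 = 0.00232.
Flow is from higher to lower head: from P-1 toward P-3, i.e. toward the north-west.

i ≈ 0.00232; groundwater flows toward the north-west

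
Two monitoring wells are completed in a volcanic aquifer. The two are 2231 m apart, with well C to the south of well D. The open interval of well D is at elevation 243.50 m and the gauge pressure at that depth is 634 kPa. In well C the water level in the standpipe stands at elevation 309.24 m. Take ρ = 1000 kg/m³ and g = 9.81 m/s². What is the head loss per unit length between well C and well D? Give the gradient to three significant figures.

Pressure head at well D: ψ = P/(ρg) = 634×1000 / (1000 × 9.81) = 64.63 m.
Total head at well D: h = z + ψ = 243.50 + 64.63 = 308.13 m.
Total head at well C: h = 309.24 m (water level in the piezometer is the total head).
Head difference: h(well D) − h(well C) = 308.13 − 309.24 = -1.11 m.
Hydraulic gradient: i = |Δh| / L = 1.11 / 2231 = 0.000498.

i ≈ 0.000498 m/m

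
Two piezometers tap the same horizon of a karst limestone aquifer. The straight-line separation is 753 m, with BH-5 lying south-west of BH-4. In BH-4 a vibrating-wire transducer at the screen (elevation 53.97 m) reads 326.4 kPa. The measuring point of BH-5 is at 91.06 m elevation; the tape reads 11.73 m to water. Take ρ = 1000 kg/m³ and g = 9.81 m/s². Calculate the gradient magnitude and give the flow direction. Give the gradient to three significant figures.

i ≈ 0.0105; groundwater flows toward the south-west

Pressure head at BH-4: ψ = P/(ρg) = 326.4×1000 / (1000 × 9.81) = 33.27 m.
Total head at BH-4: h = z + ψ = 53.97 + 33.27 = 87.24 m.
Total head at BH-5: h = 91.06 − 11.73 = 79.33 m.
Head difference: h(BH-4) − h(BH-5) = 87.24 − 79.33 = 7.91 m.
Hydraulic gradient: i = |Δh| / L = 7.91 / 753 = 0.0105.
Flow is from higher to lower head: from BH-4 toward BH-5, i.e. toward the south-west.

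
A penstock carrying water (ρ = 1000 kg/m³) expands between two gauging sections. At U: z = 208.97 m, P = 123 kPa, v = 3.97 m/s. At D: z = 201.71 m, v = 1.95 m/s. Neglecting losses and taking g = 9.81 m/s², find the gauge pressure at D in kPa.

Pressure head at U: ψ₁ = P₁/(ρg) = 123×1000 / (1000 × 9.81) = 12.54 m.
Velocity heads: v₁²/2g = 3.97²/19.62 = 0.803 m; v₂²/2g = 1.95²/19.62 = 0.194 m.
Total head H = z₁ + ψ₁ + v₁²/2g = 208.97 + 12.54 + 0.803 = 222.31 m.
ψ₂ = H − z₂ − v₂²/2g = 222.31 − 201.71 − 0.194 = 20.41 m.
P₂ = ρgψ₂ = 1000 × 9.81 × 20.41 ≈ 200 kPa.

P₂ ≈ 200 kPa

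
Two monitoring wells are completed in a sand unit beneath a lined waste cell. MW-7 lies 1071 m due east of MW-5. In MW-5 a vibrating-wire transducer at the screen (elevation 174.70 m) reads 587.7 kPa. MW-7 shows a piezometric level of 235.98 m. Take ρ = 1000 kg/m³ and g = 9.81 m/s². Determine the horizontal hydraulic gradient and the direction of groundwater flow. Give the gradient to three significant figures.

i ≈ 0.00128; groundwater flows toward the west

Pressure head at MW-5: ψ = P/(ρg) = 587.7×1000 / (1000 × 9.81) = 59.91 m.
Total head at MW-5: h = z + ψ = 174.70 + 59.91 = 234.61 m.
Total head at MW-7: h = 235.98 m (water level in the piezometer is the total head).
Head difference: h(MW-5) − h(MW-7) = 234.61 − 235.98 = -1.37 m.
Hydraulic gradient: i = |Δh| / L = 1.37 / 1071 = 0.00128.
Flow is from higher to lower head: from MW-7 toward MW-5, i.e. toward the west.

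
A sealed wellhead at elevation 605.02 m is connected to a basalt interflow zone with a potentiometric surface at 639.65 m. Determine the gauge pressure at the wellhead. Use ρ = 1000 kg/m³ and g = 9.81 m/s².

P ≈ 340 kPa

Head above the cap: Δh = 639.65 − 605.02 = 34.63 m.
P = ρgΔh = 1000 × 9.81 × 34.63 = 339720 Pa ≈ 340 kPa.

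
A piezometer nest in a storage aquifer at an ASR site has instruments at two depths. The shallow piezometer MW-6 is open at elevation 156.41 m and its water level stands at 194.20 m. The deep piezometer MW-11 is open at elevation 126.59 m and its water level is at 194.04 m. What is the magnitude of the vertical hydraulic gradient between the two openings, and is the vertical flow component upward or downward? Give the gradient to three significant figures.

|i_v| ≈ 0.00537; vertical flow is downward

Total head at MW-6: h = 194.20 m (water level in the standpipe).
Total head at MW-11: h = 194.04 m.
Δh = h(MW-6) − h(MW-11) = 194.20 − 194.04 = 0.16 m.
Vertical separation Δz = 156.41 − 126.59 = 29.82 m.
|i_v| = |Δh| / Δz = 0.16 / 29.82 = 0.00537.
Head is higher in the shallow piezometer, so vertical flow is downward (recharge condition).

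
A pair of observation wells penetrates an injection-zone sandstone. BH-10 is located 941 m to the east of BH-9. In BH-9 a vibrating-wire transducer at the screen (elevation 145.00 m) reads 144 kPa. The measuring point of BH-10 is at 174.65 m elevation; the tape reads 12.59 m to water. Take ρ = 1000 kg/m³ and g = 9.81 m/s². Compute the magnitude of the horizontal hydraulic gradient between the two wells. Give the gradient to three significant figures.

i ≈ 0.00253

Pressure head at BH-9: ψ = P/(ρg) = 144×1000 / (1000 × 9.81) = 14.68 m.
Total head at BH-9: h = z + ψ = 145.00 + 14.68 = 159.68 m.
Total head at BH-10: h = 174.65 − 12.59 = 162.06 m.
Head difference: h(BH-9) − h(BH-10) = 159.68 − 162.06 = -2.38 m.
Hydraulic gradient: i = |Δh| / L = 2.38 / 941 = 0.00253.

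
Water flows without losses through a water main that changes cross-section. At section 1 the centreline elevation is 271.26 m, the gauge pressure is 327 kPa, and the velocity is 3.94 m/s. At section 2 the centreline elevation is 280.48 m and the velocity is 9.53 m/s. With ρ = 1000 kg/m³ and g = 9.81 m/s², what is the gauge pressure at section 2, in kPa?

Pressure head at 1: ψ₁ = P₁/(ρg) = 327×1000 / (1000 × 9.81) = 33.33 m.
Velocity heads: v₁²/2g = 3.94²/19.62 = 0.791 m; v₂²/2g = 9.53²/19.62 = 4.629 m.
Total head H = z₁ + ψ₁ + v₁²/2g = 271.26 + 33.33 + 0.791 = 305.38 m.
ψ₂ = H − z₂ − v₂²/2g = 305.38 − 280.48 − 4.629 = 20.27 m.
P₂ = ρgψ₂ = 1000 × 9.81 × 20.27 ≈ 199 kPa.

P₂ ≈ 199 kPa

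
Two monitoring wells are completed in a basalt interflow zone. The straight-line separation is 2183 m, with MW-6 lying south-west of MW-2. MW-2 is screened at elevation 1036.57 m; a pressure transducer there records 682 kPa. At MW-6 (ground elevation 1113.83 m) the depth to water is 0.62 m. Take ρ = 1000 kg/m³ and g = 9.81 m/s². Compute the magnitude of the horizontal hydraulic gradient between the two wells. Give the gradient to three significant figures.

Pressure head at MW-2: ψ = P/(ρg) = 682×1000 / (1000 × 9.81) = 69.52 m.
Total head at MW-2: h = z + ψ = 1036.57 + 69.52 = 1106.09 m.
Total head at MW-6: h = 1113.83 − 0.62 = 1113.21 m.
Head difference: h(MW-2) − h(MW-6) = 1106.09 − 1113.21 = -7.12 m.
Hydraulic gradient: i = |Δh| / L = 7.12 / 2183 = 0.00326.

i ≈ 0.00326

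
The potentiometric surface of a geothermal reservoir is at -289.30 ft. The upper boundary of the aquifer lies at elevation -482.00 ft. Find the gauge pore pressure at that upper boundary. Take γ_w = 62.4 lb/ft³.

Pressure head at the aquifer top: ψ = h − z = -289.30 − (-482.00) = 192.70 ft.
P = γψ/144 = 62.4 × 192.70 / 144 = 83.5 psi.

P ≈ 83.5 psi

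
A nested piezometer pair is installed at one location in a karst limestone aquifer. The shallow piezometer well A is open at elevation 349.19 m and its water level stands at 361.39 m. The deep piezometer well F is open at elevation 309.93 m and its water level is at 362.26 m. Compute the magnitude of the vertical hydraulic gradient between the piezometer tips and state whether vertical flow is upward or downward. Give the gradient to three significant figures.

Total head at well A: h = 361.39 m (water level in the standpipe).
Total head at well F: h = 362.26 m.
Δh = h(well A) − h(well F) = 361.39 − 362.26 = -0.87 m.
Vertical separation Δz = 349.19 − 309.93 = 39.26 m.
|i_v| = |Δh| / Δz = 0.87 / 39.26 = 0.0222.
Head is higher in the deep piezometer, so vertical flow is upward (discharge condition).

|i_v| ≈ 0.0222; vertical flow is upward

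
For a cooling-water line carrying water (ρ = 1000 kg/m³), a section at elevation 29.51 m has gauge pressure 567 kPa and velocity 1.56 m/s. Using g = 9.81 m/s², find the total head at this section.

Pressure head ψ = P/(ρg) = 567×1000 / (1000 × 9.81) = 57.80 m.
Velocity head = v²/(2g) = 1.56² / (2 × 9.81) = 0.124 m.
h = z + ψ + v²/(2g) = 29.51 + 57.80 + 0.124 = 87.43 m.

h ≈ 87.43 m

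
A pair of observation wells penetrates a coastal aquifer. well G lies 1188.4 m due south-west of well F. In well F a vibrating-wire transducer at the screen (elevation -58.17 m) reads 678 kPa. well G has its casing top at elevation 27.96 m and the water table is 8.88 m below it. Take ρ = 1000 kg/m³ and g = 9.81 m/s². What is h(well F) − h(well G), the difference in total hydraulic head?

Pressure head at well F: ψ = P/(ρg) = 678×1000 / (1000 × 9.81) = 69.11 m.
Total head at well F: h = z + ψ = -58.17 + 69.11 = 10.94 m.
Total head at well G: h = 27.96 − 8.88 = 19.08 m.
Head difference: h(well F) − h(well G) = 10.94 − 19.08 = -8.14 m.

Δh ≈ -8.14 m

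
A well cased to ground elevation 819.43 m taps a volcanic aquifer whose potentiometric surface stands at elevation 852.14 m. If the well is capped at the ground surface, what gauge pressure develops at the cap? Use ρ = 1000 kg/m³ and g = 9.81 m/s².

P ≈ 321 kPa

Head above the cap: Δh = 852.14 − 819.43 = 32.71 m.
P = ρgΔh = 1000 × 9.81 × 32.71 = 320885 Pa ≈ 321 kPa.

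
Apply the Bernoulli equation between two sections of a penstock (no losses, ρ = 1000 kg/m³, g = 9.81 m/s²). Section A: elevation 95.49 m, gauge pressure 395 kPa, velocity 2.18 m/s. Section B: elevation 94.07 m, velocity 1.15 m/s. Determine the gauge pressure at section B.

Pressure head at A: ψ₁ = P₁/(ρg) = 395×1000 / (1000 × 9.81) = 40.27 m.
Velocity heads: v₁²/2g = 2.18²/19.62 = 0.242 m; v₂²/2g = 1.15²/19.62 = 0.067 m.
Total head H = z₁ + ψ₁ + v₁²/2g = 95.49 + 40.27 + 0.242 = 136.00 m.
ψ₂ = H − z₂ − v₂²/2g = 136.00 − 94.07 − 0.067 = 41.86 m.
P₂ = ρgψ₂ = 1000 × 9.81 × 41.86 ≈ 411 kPa.

P₂ ≈ 411 kPa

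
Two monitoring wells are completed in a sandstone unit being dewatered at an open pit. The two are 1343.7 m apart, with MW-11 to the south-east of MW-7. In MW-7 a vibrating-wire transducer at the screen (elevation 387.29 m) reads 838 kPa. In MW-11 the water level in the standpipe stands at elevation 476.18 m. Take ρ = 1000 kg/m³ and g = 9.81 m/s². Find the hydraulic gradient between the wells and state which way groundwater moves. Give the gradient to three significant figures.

Pressure head at MW-7: ψ = P/(ρg) = 838×1000 / (1000 × 9.81) = 85.42 m.
Total head at MW-7: h = z + ψ = 387.29 + 85.42 = 472.71 m.
Total head at MW-11: h = 476.18 m (water level in the piezometer is the total head).
Head difference: h(MW-7) − h(MW-11) = 472.71 − 476.18 = -3.47 m.
Hydraulic gradient: i = |Δh| / L = 3.47 / 1343.7 = 0.00258.
Flow is from higher to lower head: from MW-11 toward MW-7, i.e. toward the north-west.

i ≈ 0.00258; groundwater flows toward the north-west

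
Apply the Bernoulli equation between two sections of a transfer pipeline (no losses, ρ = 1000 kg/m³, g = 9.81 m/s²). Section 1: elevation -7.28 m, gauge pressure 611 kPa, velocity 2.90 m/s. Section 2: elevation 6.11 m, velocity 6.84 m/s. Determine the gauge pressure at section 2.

P₂ ≈ 460 kPa

Pressure head at 1: ψ₁ = P₁/(ρg) = 611×1000 / (1000 × 9.81) = 62.28 m.
Velocity heads: v₁²/2g = 2.90²/19.62 = 0.429 m; v₂²/2g = 6.84²/19.62 = 2.385 m.
Total head H = z₁ + ψ₁ + v₁²/2g = -7.28 + 62.28 + 0.429 = 55.43 m.
ψ₂ = H − z₂ − v₂²/2g = 55.43 − 6.11 − 2.385 = 46.94 m.
P₂ = ρgψ₂ = 1000 × 9.81 × 46.94 ≈ 460 kPa.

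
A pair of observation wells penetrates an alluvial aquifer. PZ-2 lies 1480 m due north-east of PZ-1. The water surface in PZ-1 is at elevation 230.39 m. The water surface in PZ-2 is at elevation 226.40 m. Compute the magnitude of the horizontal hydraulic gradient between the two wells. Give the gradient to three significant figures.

Total head at PZ-1: h = 230.39 m (water level in the piezometer is the total head).
Total head at PZ-2: h = 226.40 m (water level in the piezometer is the total head).
Head difference: h(PZ-1) − h(PZ-2) = 230.39 − 226.40 = 3.99 m.
Hydraulic gradient: i = |Δh| / L = 3.99 / 1480 = 0.00270.

i ≈ 0.00270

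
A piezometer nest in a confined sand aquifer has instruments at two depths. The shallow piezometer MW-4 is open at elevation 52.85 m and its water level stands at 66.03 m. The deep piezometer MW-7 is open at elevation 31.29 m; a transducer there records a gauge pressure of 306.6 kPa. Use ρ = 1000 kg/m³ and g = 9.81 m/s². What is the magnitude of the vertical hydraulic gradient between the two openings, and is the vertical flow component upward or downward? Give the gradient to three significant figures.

Total head at MW-4: h = 66.03 m (water level in the standpipe).
Pressure head at MW-7: ψ = P/(ρg) = 306.6×1000 / (1000 × 9.81) = 31.25 m.
Total head at MW-7: h = z + ψ = 31.29 + 31.25 = 62.54 m.
Δh = h(MW-4) − h(MW-7) = 66.03 − 62.54 = 3.49 m.
Vertical separation Δz = 52.85 − 31.29 = 21.56 m.
|i_v| = |Δh| / Δz = 3.49 / 21.56 = 0.162.
Head is higher in the shallow piezometer, so vertical flow is downward (recharge condition).

|i_v| ≈ 0.162; vertical flow is downward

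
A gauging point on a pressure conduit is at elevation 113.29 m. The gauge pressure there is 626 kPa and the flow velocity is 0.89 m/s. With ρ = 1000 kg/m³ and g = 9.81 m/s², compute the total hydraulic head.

h ≈ 177.14 m

Pressure head ψ = P/(ρg) = 626×1000 / (1000 × 9.81) = 63.81 m.
Velocity head = v²/(2g) = 0.89² / (2 × 9.81) = 0.040 m.
h = z + ψ + v²/(2g) = 113.29 + 63.81 + 0.040 = 177.14 m.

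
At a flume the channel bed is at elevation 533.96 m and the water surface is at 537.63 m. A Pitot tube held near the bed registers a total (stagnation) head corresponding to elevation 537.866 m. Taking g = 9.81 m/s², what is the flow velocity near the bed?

v ≈ 2.15 m/s

Near the bed, under hydrostatic conditions, the piezometric head (z + ψ) equals the free-surface elevation, 537.63 m.
Velocity head = total − piezometric = 537.866 − 537.63 = 0.236 m.
v = √(2g·h_v) = √(2 × 9.81 × 0.236) = 2.15 m/s.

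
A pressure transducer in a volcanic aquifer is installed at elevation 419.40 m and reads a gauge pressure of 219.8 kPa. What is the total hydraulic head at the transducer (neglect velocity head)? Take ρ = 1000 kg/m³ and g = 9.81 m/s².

h ≈ 441.81 m

ψ = P/(ρg) = 219.8×1000 / (1000 × 9.81) = 22.41 m.
h = z + ψ = 419.40 + 22.41 = 441.81 m.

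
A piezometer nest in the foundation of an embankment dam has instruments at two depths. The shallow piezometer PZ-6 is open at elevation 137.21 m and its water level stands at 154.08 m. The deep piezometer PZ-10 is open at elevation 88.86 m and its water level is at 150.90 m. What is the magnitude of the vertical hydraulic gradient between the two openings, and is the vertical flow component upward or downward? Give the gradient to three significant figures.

Total head at PZ-6: h = 154.08 m (water level in the standpipe).
Total head at PZ-10: h = 150.90 m.
Δh = h(PZ-6) − h(PZ-10) = 154.08 − 150.90 = 3.18 m.
Vertical separation Δz = 137.21 − 88.86 = 48.35 m.
|i_v| = |Δh| / Δz = 3.18 / 48.35 = 0.0658.
Head is higher in the shallow piezometer, so vertical flow is downward (recharge condition).

|i_v| ≈ 0.0658; vertical flow is downward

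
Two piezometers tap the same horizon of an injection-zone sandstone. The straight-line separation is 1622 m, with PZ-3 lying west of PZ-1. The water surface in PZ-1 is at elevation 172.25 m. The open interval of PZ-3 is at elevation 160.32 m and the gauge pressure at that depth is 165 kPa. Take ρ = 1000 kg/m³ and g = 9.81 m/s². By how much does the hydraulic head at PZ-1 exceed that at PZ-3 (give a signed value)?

Total head at PZ-1: h = 172.25 m (water level in the piezometer is the total head).
Pressure head at PZ-3: ψ = P/(ρg) = 165×1000 / (1000 × 9.81) = 16.82 m.
Total head at PZ-3: h = z + ψ = 160.32 + 16.82 = 177.14 m.
Head difference: h(PZ-1) − h(PZ-3) = 172.25 − 177.14 = -4.89 m.

Δh ≈ -4.89 m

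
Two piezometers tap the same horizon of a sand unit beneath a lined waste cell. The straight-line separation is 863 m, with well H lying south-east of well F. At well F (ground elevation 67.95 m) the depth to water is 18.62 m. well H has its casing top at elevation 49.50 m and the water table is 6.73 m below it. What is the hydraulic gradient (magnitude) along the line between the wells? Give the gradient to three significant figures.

i ≈ 0.00760

Total head at well F: h = 67.95 − 18.62 = 49.33 m.
Total head at well H: h = 49.50 − 6.73 = 42.77 m.
Head difference: h(well F) − h(well H) = 49.33 − 42.77 = 6.56 m.
Hydraulic gradient: i = |Δh| / L = 6.56 / 863 = 0.00760.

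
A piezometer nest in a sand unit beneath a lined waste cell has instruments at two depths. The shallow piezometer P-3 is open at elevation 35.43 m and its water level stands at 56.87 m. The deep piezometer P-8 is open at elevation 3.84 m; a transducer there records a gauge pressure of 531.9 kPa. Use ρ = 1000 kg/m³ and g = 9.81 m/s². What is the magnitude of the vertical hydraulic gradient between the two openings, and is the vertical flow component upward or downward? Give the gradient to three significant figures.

|i_v| ≈ 0.0377; vertical flow is upward

Total head at P-3: h = 56.87 m (water level in the standpipe).
Pressure head at P-8: ψ = P/(ρg) = 531.9×1000 / (1000 × 9.81) = 54.22 m.
Total head at P-8: h = z + ψ = 3.84 + 54.22 = 58.06 m.
Δh = h(P-3) − h(P-8) = 56.87 − 58.06 = -1.19 m.
Vertical separation Δz = 35.43 − 3.84 = 31.59 m.
|i_v| = |Δh| / Δz = 1.19 / 31.59 = 0.0377.
Head is higher in the deep piezometer, so vertical flow is upward (discharge condition).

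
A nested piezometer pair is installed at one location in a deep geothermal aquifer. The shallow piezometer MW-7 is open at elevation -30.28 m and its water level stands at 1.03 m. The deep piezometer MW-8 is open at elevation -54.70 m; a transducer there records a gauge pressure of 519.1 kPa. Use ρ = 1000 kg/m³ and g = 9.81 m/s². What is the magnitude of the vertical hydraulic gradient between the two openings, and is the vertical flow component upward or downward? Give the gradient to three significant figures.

|i_v| ≈ 0.115; vertical flow is downward

Total head at MW-7: h = 1.03 m (water level in the standpipe).
Pressure head at MW-8: ψ = P/(ρg) = 519.1×1000 / (1000 × 9.81) = 52.92 m.
Total head at MW-8: h = z + ψ = -54.70 + 52.92 = -1.78 m.
Δh = h(MW-7) − h(MW-8) = 1.03 − (-1.78) = 2.81 m.
Vertical separation Δz = -30.28 − (-54.70) = 24.42 m.
|i_v| = |Δh| / Δz = 2.81 / 24.42 = 0.115.
Head is higher in the shallow piezometer, so vertical flow is downward (recharge condition).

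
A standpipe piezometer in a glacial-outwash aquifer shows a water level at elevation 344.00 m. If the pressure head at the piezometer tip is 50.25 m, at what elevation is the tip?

z = h − ψ = 344.00 − 50.25 = 293.75 m.

z ≈ 293.75 m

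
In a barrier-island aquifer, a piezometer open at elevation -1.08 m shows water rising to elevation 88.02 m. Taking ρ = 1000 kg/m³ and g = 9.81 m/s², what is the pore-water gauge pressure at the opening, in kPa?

Pressure head ψ = h − z = 88.02 − (-1.08) = 89.10 m.
P = ρgψ = 1000 × 9.81 × 89.10 = 874071 Pa ≈ 874 kPa.

P ≈ 874 kPa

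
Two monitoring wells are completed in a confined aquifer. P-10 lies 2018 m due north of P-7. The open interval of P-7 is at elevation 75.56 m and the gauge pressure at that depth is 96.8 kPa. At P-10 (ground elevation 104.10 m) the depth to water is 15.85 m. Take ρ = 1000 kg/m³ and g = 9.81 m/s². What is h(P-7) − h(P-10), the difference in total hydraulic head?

Pressure head at P-7: ψ = P/(ρg) = 96.8×1000 / (1000 × 9.81) = 9.87 m.
Total head at P-7: h = z + ψ = 75.56 + 9.87 = 85.43 m.
Total head at P-10: h = 104.10 − 15.85 = 88.25 m.
Head difference: h(P-7) − h(P-10) = 85.43 − 88.25 = -2.82 m.

Δh ≈ -2.82 m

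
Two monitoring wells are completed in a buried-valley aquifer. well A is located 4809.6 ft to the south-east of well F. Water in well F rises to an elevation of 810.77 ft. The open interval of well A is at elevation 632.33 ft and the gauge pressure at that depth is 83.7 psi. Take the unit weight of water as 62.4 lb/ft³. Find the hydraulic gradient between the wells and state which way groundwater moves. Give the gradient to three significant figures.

i ≈ 0.00306; groundwater flows toward the north-west

Total head at well F: h = 810.77 ft (water level in the piezometer is the total head).
Pressure head at well A: ψ = 144·P/γ = 144 × 83.7 / 62.4 = 193.15 ft.
Total head at well A: h = z + ψ = 632.33 + 193.15 = 825.48 ft.
Head difference: h(well F) − h(well A) = 810.77 − 825.48 = -14.71 ft.
Hydraulic gradient: i = |Δh| / L = 14.71 / 4809.6 = 0.00306.
Flow is from higher to lower head: from well A toward well F, i.e. toward the north-west.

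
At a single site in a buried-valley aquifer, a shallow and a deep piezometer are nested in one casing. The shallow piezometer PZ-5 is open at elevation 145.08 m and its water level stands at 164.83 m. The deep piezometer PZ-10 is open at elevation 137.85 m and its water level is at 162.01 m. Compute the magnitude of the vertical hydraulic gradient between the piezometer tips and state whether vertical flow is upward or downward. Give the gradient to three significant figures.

|i_v| ≈ 0.390; vertical flow is downward

Total head at PZ-5: h = 164.83 m (water level in the standpipe).
Total head at PZ-10: h = 162.01 m.
Δh = h(PZ-5) − h(PZ-10) = 164.83 − 162.01 = 2.82 m.
Vertical separation Δz = 145.08 − 137.85 = 7.23 m.
|i_v| = |Δh| / Δz = 2.82 / 7.23 = 0.390.
Head is higher in the shallow piezometer, so vertical flow is downward (recharge condition).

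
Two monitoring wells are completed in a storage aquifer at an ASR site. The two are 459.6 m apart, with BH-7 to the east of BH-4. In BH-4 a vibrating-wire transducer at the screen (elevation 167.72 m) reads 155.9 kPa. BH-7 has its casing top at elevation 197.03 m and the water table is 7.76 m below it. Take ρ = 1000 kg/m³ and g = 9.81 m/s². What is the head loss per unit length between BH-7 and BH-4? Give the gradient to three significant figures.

i ≈ 0.0123 m/m

Pressure head at BH-4: ψ = P/(ρg) = 155.9×1000 / (1000 × 9.81) = 15.89 m.
Total head at BH-4: h = z + ψ = 167.72 + 15.89 = 183.61 m.
Total head at BH-7: h = 197.03 − 7.76 = 189.27 m.
Head difference: h(BH-4) − h(BH-7) = 183.61 − 189.27 = -5.66 m.
Hydraulic gradient: i = |Δh| / L = 5.66 / 459.6 = 0.0123.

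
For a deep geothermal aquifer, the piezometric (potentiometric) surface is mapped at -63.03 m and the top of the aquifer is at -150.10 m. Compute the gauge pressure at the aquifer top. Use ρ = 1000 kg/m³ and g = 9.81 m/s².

P ≈ 854 kPa

Pressure head at the aquifer top: ψ = h − z = -63.03 − (-150.10) = 87.07 m.
P = ρgψ = 1000 × 9.81 × 87.07 = 854157 Pa ≈ 854 kPa.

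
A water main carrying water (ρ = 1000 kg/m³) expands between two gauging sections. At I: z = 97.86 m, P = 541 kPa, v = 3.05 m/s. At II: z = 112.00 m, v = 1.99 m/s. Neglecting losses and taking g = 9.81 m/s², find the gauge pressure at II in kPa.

P₂ ≈ 405 kPa

Pressure head at I: ψ₁ = P₁/(ρg) = 541×1000 / (1000 × 9.81) = 55.15 m.
Velocity heads: v₁²/2g = 3.05²/19.62 = 0.474 m; v₂²/2g = 1.99²/19.62 = 0.202 m.
Total head H = z₁ + ψ₁ + v₁²/2g = 97.86 + 55.15 + 0.474 = 153.48 m.
ψ₂ = H − z₂ − v₂²/2g = 153.48 − 112.00 − 0.202 = 41.28 m.
P₂ = ρgψ₂ = 1000 × 9.81 × 41.28 ≈ 405 kPa.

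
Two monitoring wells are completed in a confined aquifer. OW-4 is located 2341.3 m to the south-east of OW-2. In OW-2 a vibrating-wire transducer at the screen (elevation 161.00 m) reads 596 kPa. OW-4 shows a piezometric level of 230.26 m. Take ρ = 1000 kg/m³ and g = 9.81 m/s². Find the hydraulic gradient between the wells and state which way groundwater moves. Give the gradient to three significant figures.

Pressure head at OW-2: ψ = P/(ρg) = 596×1000 / (1000 × 9.81) = 60.75 m.
Total head at OW-2: h = z + ψ = 161.00 + 60.75 = 221.75 m.
Total head at OW-4: h = 230.26 m (water level in the piezometer is the total head).
Head difference: h(OW-2) − h(OW-4) = 221.75 − 230.26 = -8.51 m.
Hydraulic gradient: i = |Δh| / L = 8.51 / 2341.3 = 0.00363.
Flow is from higher to lower head: from OW-4 toward OW-2, i.e. toward the north-west.

i ≈ 0.00363; groundwater flows toward the north-west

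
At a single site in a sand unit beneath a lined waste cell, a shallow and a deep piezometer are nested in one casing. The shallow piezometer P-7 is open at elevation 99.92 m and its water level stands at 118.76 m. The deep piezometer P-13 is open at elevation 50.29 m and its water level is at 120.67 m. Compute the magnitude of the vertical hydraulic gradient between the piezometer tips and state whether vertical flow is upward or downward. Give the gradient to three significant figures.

|i_v| ≈ 0.0385; vertical flow is upward

Total head at P-7: h = 118.76 m (water level in the standpipe).
Total head at P-13: h = 120.67 m.
Δh = h(P-7) − h(P-13) = 118.76 − 120.67 = -1.91 m.
Vertical separation Δz = 99.92 − 50.29 = 49.63 m.
|i_v| = |Δh| / Δz = 1.91 / 49.63 = 0.0385.
Head is higher in the deep piezometer, so vertical flow is upward (discharge condition).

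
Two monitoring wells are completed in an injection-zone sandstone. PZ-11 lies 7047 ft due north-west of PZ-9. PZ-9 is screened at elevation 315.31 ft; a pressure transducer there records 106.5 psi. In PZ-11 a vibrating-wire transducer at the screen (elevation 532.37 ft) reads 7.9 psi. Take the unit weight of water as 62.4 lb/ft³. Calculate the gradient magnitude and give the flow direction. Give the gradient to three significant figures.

i ≈ 0.00149; groundwater flows toward the north-west

Pressure head at PZ-9: ψ = 144·P/γ = 144 × 106.5 / 62.4 = 245.77 ft.
Total head at PZ-9: h = z + ψ = 315.31 + 245.77 = 561.08 ft.
Pressure head at PZ-11: ψ = 144·P/γ = 144 × 7.9 / 62.4 = 18.23 ft.
Total head at PZ-11: h = z + ψ = 532.37 + 18.23 = 550.60 ft.
Head difference: h(PZ-9) − h(PZ-11) = 561.08 − 550.60 = 10.48 ft.
Hydraulic gradient: i = |Δh| / L = 10.48 / 7047 = 0.00149.
Flow is from higher to lower head: from PZ-9 toward PZ-11, i.e. toward the north-west.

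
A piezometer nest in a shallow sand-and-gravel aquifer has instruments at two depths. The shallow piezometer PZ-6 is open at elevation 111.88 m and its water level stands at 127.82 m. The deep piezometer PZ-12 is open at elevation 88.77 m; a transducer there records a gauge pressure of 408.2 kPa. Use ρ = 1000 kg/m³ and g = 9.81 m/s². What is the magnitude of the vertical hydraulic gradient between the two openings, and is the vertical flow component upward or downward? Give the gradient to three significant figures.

Total head at PZ-6: h = 127.82 m (water level in the standpipe).
Pressure head at PZ-12: ψ = P/(ρg) = 408.2×1000 / (1000 × 9.81) = 41.61 m.
Total head at PZ-12: h = z + ψ = 88.77 + 41.61 = 130.38 m.
Δh = h(PZ-6) − h(PZ-12) = 127.82 − 130.38 = -2.56 m.
Vertical separation Δz = 111.88 − 88.77 = 23.11 m.
|i_v| = |Δh| / Δz = 2.56 / 23.11 = 0.111.
Head is higher in the deep piezometer, so vertical flow is upward (discharge condition).

|i_v| ≈ 0.111; vertical flow is upward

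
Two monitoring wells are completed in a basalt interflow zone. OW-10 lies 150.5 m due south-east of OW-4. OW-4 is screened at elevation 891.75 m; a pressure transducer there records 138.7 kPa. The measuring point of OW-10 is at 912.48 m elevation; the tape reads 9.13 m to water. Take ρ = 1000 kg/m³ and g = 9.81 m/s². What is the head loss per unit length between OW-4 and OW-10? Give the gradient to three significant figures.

Pressure head at OW-4: ψ = P/(ρg) = 138.7×1000 / (1000 × 9.81) = 14.14 m.
Total head at OW-4: h = z + ψ = 891.75 + 14.14 = 905.89 m.
Total head at OW-10: h = 912.48 − 9.13 = 903.35 m.
Head difference: h(OW-4) − h(OW-10) = 905.89 − 903.35 = 2.54 m.
Hydraulic gradient: i = |Δh| / L = 2.54 / 150.5 = 0.0169.

i ≈ 0.0169 m/m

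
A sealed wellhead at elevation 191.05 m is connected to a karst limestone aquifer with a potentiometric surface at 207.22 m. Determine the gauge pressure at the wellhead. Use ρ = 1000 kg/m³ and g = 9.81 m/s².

Head above the cap: Δh = 207.22 − 191.05 = 16.17 m.
P = ρgΔh = 1000 × 9.81 × 16.17 = 158628 Pa ≈ 159 kPa.

P ≈ 159 kPa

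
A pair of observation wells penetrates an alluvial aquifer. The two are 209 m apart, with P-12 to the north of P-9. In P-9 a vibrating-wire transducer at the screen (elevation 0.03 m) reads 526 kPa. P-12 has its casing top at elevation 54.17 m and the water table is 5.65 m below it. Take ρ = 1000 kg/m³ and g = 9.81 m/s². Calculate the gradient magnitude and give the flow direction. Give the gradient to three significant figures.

i ≈ 0.0245; groundwater flows toward the north

Pressure head at P-9: ψ = P/(ρg) = 526×1000 / (1000 × 9.81) = 53.62 m.
Total head at P-9: h = z + ψ = 0.03 + 53.62 = 53.65 m.
Total head at P-12: h = 54.17 − 5.65 = 48.52 m.
Head difference: h(P-9) − h(P-12) = 53.65 − 48.52 = 5.13 m.
Hydraulic gradient: i = |Δh| / L = 5.13 / 209 = 0.0245.
Flow is from higher to lower head: from P-9 toward P-12, i.e. toward the north.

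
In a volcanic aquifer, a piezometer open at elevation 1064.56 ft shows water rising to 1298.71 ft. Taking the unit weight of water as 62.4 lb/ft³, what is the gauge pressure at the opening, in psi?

Pressure head ψ = h − z = 1298.71 − 1064.56 = 234.15 ft.
P = γ·ψ / 144 = 62.4 × 234.15 / 144 = 101 psi.

P ≈ 101 psi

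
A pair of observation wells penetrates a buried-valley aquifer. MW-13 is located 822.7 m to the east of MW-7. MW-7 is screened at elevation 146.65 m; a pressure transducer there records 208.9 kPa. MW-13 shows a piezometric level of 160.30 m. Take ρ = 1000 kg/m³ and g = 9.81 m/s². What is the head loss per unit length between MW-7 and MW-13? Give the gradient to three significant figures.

i ≈ 0.00929 m/m

Pressure head at MW-7: ψ = P/(ρg) = 208.9×1000 / (1000 × 9.81) = 21.29 m.
Total head at MW-7: h = z + ψ = 146.65 + 21.29 = 167.94 m.
Total head at MW-13: h = 160.30 m (water level in the piezometer is the total head).
Head difference: h(MW-7) − h(MW-13) = 167.94 − 160.30 = 7.64 m.
Hydraulic gradient: i = |Δh| / L = 7.64 / 822.7 = 0.00929.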